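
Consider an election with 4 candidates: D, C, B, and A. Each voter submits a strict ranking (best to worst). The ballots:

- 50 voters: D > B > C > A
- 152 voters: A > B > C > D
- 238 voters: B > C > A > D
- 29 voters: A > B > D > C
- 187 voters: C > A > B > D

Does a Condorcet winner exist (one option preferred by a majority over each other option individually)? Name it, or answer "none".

none

Checking pairwise contests:
C beats D 577–79.
B beats C 469–187.
A beats B 368–288.
C beats A 475–181.
Every option loses at least one head-to-head, so there is no Condorcet winner.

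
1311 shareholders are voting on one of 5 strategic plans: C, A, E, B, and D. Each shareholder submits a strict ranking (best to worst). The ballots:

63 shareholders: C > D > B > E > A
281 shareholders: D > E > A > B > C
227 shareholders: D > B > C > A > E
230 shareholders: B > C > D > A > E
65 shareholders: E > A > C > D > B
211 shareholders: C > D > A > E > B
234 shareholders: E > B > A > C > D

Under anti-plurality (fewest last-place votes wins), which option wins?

Last-place votes: C 281, A 63, E 457, B 276, D 234.
A is ranked last by the fewest voters, so A wins.

A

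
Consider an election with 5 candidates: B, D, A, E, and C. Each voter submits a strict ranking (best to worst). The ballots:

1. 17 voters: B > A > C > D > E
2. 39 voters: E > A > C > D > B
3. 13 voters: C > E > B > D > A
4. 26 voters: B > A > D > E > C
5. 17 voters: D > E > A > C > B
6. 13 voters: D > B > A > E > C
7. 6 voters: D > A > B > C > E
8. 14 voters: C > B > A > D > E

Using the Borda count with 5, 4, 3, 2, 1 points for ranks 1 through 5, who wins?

A

B: 17·5 + 39·1 + 13·3 + 26·5 + 17·1 + 13·4 + 6·3 + 14·4 = 436
D: 17·2 + 39·2 + 13·2 + 26·3 + 17·5 + 13·5 + 6·5 + 14·2 = 424
A: 17·4 + 39·4 + 13·1 + 26·4 + 17·3 + 13·3 + 6·4 + 14·3 = 497
E: 17·1 + 39·5 + 13·4 + 26·2 + 17·4 + 13·2 + 6·1 + 14·1 = 430
C: 17·3 + 39·3 + 13·5 + 26·1 + 17·2 + 13·1 + 6·2 + 14·5 = 388
A has the highest Borda score (497).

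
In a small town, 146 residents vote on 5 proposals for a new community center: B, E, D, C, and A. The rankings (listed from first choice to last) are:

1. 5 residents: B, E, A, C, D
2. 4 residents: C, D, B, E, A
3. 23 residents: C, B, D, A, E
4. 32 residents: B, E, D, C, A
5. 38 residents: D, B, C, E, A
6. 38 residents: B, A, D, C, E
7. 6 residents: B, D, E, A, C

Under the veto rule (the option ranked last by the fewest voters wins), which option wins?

Last-place votes: B 0, E 61, D 5, C 6, A 74.
B is ranked last by the fewest voters, so B wins.

B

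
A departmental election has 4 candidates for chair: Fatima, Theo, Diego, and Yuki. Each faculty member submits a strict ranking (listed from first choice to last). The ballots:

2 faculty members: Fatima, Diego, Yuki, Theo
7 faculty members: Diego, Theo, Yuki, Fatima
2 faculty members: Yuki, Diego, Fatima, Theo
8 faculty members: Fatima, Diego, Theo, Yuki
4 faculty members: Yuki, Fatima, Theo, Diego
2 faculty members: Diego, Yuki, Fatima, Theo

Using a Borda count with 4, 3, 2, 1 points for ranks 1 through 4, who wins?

Diego

Fatima: 2·4 + 7·1 + 2·2 + 8·4 + 4·3 + 2·2 = 67
Theo: 2·1 + 7·3 + 2·1 + 8·2 + 4·2 + 2·1 = 51
Diego: 2·3 + 7·4 + 2·3 + 8·3 + 4·1 + 2·4 = 76
Yuki: 2·2 + 7·2 + 2·4 + 8·1 + 4·4 + 2·3 = 56
Diego has the highest Borda score (76).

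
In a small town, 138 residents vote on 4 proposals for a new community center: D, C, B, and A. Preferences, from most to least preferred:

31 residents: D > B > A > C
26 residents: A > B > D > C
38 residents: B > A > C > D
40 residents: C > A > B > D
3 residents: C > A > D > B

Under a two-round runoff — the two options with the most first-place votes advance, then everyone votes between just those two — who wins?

Round 1 first-place votes: D 31, C 43, B 38, A 26.
C and B advance.
Runoff: C is preferred to B by 43 voters; B by 95.
B wins the runoff.

B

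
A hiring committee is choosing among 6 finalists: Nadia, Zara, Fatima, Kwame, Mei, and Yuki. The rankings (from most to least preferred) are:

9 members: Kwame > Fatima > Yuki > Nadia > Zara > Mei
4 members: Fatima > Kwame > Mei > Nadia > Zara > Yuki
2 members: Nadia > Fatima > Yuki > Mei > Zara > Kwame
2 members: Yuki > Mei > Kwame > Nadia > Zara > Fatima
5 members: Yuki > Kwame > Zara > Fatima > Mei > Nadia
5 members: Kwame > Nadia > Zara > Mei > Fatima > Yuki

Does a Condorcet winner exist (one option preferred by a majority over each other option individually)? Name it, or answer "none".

Kwame

Kwame vs Nadia: 25–2 for Kwame.
Kwame vs Zara: 25–2 for Kwame.
Kwame vs Fatima: 21–6 for Kwame.
Kwame vs Mei: 23–4 for Kwame.
Kwame vs Yuki: 18–9 for Kwame.
Kwame beats every other option head-to-head.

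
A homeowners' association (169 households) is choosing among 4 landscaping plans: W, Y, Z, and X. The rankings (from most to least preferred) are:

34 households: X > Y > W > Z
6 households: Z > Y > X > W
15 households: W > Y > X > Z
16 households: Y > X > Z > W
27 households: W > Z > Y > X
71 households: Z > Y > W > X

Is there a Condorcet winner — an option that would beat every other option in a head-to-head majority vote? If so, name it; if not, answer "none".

Z

Z vs W: 93–76 for Z.
Z vs Y: 104–65 for Z.
Z vs X: 104–65 for Z.
Z beats every other option head-to-head.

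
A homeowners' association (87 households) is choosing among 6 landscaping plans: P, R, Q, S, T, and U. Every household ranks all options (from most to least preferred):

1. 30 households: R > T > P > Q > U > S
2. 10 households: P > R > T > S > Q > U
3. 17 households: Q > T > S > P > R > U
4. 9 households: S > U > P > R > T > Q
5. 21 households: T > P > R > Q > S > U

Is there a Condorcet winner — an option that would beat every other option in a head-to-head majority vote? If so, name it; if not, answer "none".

none

Checking pairwise contests:
T beats P 68–19.
P beats R 57–30.
P beats Q 70–17.
P beats S 61–26.
R beats T 49–38.
P beats U 78–9.
Every option loses at least one head-to-head, so there is no Condorcet winner.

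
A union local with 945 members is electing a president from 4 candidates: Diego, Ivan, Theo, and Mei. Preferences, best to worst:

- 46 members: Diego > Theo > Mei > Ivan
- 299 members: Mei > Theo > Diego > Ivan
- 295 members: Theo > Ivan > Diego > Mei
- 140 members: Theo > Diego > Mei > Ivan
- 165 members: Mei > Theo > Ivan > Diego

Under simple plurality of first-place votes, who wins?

Mei

First-place votes: Diego 46, Ivan 0, Theo 435, Mei 464.
Mei has the most first-place votes.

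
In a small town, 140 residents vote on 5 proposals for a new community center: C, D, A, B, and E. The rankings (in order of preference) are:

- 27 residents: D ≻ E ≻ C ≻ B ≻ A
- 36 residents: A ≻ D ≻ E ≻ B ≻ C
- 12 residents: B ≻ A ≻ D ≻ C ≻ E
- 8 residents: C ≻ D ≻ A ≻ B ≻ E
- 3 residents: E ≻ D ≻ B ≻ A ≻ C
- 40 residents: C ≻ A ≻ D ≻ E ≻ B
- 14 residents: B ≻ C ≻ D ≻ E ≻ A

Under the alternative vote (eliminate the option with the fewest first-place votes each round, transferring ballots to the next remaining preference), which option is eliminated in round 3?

D

Round 1: C 48, D 27, A 36, B 26, E 3. Eliminate E.
Round 2: C 48, D 30, A 36, B 26. Eliminate B.
Round 3: C 62, D 30, A 48. Eliminate D.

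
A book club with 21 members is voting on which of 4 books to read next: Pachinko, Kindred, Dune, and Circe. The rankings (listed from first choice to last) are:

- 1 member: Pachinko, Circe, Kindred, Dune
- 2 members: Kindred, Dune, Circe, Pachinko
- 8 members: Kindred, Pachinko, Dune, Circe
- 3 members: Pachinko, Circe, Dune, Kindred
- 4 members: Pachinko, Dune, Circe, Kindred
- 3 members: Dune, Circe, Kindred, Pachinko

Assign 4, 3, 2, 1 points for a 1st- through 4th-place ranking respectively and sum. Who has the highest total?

Pachinko

Pachinko: 1·4 + 2·1 + 8·3 + 3·4 + 4·4 + 3·1 = 61
Kindred: 1·2 + 2·4 + 8·4 + 3·1 + 4·1 + 3·2 = 55
Dune: 1·1 + 2·3 + 8·2 + 3·2 + 4·3 + 3·4 = 53
Circe: 1·3 + 2·2 + 8·1 + 3·3 + 4·2 + 3·3 = 41
Pachinko has the highest Borda score (61).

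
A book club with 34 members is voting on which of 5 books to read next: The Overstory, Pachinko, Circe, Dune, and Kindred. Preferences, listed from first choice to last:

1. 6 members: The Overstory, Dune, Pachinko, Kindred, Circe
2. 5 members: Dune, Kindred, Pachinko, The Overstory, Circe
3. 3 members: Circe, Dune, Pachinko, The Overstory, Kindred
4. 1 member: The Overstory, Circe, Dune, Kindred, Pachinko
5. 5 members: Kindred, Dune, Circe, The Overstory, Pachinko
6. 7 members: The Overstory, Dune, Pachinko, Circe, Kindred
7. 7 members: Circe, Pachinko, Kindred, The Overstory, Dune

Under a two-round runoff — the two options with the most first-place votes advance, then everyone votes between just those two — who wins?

The Overstory

Round 1 first-place votes: The Overstory 14, Pachinko 0, Circe 10, Dune 5, Kindred 5.
The Overstory and Circe advance.
Runoff: The Overstory is preferred to Circe by 19 voters; Circe by 15.
The Overstory wins the runoff.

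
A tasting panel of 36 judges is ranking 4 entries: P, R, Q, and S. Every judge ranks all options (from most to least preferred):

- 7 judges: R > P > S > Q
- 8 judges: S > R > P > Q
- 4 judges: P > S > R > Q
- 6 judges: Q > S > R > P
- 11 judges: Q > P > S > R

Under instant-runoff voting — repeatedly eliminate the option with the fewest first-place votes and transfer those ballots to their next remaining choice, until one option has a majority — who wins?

Round 1: P 4, R 7, Q 17, S 8. Eliminate P.
Round 2: R 7, Q 17, S 12. Eliminate R.
Round 3: Q 17, S 19. S has a majority.

S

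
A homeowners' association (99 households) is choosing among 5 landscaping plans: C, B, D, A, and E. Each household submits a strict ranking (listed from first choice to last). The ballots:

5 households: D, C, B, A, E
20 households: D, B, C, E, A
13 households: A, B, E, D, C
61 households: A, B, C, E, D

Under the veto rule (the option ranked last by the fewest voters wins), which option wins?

B

Last-place votes: C 13, B 0, D 61, A 20, E 5.
B is ranked last by the fewest voters, so B wins.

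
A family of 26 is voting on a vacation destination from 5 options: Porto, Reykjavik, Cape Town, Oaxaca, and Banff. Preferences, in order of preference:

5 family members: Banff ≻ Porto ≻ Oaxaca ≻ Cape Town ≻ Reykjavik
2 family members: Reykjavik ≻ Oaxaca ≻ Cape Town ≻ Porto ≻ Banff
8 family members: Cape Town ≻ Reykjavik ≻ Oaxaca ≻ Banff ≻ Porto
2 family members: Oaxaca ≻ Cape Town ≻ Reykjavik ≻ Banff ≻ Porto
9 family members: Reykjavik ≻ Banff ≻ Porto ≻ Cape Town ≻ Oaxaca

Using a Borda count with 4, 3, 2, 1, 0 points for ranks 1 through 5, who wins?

Porto: 5·3 + 2·1 + 8·0 + 2·0 + 9·2 = 35
Reykjavik: 5·0 + 2·4 + 8·3 + 2·2 + 9·4 = 72
Cape Town: 5·1 + 2·2 + 8·4 + 2·3 + 9·1 = 56
Oaxaca: 5·2 + 2·3 + 8·2 + 2·4 + 9·0 = 40
Banff: 5·4 + 2·0 + 8·1 + 2·1 + 9·3 = 57
Reykjavik has the highest Borda score (72).

Reykjavik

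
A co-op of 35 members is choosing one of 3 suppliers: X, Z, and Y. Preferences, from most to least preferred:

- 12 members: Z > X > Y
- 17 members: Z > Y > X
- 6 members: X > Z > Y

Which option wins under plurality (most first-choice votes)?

Z

First-place votes: X 6, Z 29, Y 0.
Z has the most first-place votes.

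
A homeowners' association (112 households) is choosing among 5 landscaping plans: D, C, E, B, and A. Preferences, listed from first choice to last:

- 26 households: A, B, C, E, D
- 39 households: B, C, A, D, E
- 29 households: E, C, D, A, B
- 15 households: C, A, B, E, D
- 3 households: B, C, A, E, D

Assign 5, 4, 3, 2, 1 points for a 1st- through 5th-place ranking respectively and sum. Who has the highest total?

C

D: 26·1 + 39·2 + 29·3 + 15·1 + 3·1 = 209
C: 26·3 + 39·4 + 29·4 + 15·5 + 3·4 = 437
E: 26·2 + 39·1 + 29·5 + 15·2 + 3·2 = 272
B: 26·4 + 39·5 + 29·1 + 15·3 + 3·5 = 388
A: 26·5 + 39·3 + 29·2 + 15·4 + 3·3 = 374
C has the highest Borda score (437).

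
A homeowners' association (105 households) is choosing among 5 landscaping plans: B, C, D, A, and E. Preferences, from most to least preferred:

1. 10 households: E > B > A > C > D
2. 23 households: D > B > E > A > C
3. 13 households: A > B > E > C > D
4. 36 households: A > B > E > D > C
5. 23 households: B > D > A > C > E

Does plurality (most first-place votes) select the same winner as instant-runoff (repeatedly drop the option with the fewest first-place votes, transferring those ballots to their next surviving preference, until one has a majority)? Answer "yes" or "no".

no

Plurality — first-place votes: B 23, C 0, D 23, A 49, E 10. Winner: A.
Instant-runoff — R1 B 23, C 0, D 23, A 49, E 10 (C out); R2 B 23, D 23, A 49, E 10 (E out); R3 B 33, D 23, A 49 (D out); R4 B 56, A 49 (B winner). Winner: B.
The two methods disagree.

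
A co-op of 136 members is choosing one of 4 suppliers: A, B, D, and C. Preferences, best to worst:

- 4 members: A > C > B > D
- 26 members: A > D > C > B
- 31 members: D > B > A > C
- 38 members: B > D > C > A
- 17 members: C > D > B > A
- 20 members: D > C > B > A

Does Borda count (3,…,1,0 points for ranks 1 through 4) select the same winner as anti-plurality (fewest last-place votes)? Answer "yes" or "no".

Borda — scores: A 121, B 217, D 315, C 163. Winner: D.
Anti-plurality — last-place votes: A 75, B 26, D 4, C 31. Winner: D.
The two methods agree.

yes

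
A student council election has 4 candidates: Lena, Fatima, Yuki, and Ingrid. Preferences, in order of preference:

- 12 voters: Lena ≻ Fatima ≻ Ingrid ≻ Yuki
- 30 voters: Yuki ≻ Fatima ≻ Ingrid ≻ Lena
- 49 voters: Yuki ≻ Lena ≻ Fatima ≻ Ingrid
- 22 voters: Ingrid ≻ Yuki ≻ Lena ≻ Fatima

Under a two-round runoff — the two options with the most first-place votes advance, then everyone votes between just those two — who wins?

Round 1 first-place votes: Lena 12, Fatima 0, Yuki 79, Ingrid 22.
Yuki and Ingrid advance.
Runoff: Yuki is preferred to Ingrid by 79 voters; Ingrid by 34.
Yuki wins the runoff.

Yuki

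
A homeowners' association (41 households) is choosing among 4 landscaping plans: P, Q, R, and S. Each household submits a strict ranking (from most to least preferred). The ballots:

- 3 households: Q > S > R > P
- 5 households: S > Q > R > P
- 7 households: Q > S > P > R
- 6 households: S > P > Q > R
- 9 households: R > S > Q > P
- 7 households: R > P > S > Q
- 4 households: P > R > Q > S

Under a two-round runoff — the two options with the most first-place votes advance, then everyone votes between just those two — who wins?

S

Round 1 first-place votes: P 4, Q 10, R 16, S 11.
R and S advance.
Runoff: R is preferred to S by 20 voters; S by 21.
S wins the runoff.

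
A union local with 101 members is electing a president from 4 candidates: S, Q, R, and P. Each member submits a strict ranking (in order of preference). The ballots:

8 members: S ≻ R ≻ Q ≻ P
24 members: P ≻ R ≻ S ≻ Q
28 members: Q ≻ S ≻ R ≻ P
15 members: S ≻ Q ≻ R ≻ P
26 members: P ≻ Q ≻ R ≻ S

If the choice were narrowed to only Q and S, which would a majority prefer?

Q

Voters preferring Q to S: 54; preferring S to Q: 47.
Q wins the head-to-head.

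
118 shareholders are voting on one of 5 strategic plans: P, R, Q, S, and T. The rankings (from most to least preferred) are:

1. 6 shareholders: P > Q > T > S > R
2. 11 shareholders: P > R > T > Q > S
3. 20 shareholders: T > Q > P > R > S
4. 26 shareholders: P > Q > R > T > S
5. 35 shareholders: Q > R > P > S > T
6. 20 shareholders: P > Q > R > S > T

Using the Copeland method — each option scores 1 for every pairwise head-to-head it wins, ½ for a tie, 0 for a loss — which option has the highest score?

P: beats R, Q, S, and T → score 4.
R: beats S and T; loses to P and Q → score 2.
Q: beats R, S, and T; loses to P → score 3.
S: loses to P, R, Q, and T → score 0.
T: beats S; loses to P, R, and Q → score 1.
P has the best pairwise record.

P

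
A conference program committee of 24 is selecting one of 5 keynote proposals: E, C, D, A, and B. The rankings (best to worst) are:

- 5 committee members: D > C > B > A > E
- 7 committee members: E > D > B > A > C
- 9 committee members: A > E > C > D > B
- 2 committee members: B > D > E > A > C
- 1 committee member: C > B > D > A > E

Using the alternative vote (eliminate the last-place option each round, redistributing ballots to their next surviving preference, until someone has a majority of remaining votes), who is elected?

Round 1: E 7, C 1, D 5, A 9, B 2. Eliminate C.
Round 2: E 7, D 5, A 9, B 3. Eliminate B.
Round 3: E 7, D 8, A 9. Eliminate E.
Round 4: D 15, A 9. D has a majority.

D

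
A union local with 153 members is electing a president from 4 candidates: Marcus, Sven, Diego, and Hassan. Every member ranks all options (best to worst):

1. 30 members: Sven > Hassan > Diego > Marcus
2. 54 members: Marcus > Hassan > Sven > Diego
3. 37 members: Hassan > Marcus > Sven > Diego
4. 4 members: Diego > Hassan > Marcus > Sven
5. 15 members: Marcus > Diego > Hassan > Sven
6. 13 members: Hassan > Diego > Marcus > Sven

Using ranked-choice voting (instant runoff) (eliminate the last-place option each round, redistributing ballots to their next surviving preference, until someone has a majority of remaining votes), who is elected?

Round 1: Marcus 69, Sven 30, Diego 4, Hassan 50. Eliminate Diego.
Round 2: Marcus 69, Sven 30, Hassan 54. Eliminate Sven.
Round 3: Marcus 69, Hassan 84. Hassan has a majority.

Hassan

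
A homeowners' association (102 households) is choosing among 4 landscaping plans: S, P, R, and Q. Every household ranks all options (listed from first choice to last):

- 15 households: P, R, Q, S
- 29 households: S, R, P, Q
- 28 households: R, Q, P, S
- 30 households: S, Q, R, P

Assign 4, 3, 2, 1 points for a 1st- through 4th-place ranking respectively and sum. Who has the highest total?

R

S: 15·1 + 29·4 + 28·1 + 30·4 = 279
P: 15·4 + 29·2 + 28·2 + 30·1 = 204
R: 15·3 + 29·3 + 28·4 + 30·2 = 304
Q: 15·2 + 29·1 + 28·3 + 30·3 = 233
R has the highest Borda score (304).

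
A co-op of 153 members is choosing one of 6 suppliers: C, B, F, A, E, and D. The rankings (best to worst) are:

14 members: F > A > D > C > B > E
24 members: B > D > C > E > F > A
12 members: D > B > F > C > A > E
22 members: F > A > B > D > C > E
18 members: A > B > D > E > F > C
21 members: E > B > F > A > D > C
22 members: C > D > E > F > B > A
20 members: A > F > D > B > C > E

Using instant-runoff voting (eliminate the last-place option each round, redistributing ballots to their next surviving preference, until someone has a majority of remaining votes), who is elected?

F

Round 1: C 22, B 24, F 36, A 38, E 21, D 12. Eliminate D.
Round 2: C 22, B 36, F 36, A 38, E 21. Eliminate E.
Round 3: C 22, B 57, F 36, A 38. Eliminate C.
Round 4: B 57, F 58, A 38. Eliminate A.
Round 5: B 75, F 78. F has a majority.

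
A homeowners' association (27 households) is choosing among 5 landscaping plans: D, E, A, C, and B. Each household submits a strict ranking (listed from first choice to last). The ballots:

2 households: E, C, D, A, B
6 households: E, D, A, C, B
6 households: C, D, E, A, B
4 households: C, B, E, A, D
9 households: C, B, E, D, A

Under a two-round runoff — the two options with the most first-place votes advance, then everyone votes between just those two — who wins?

C

Round 1 first-place votes: D 0, E 8, A 0, C 19, B 0.
C and E advance.
Runoff: C is preferred to E by 19 voters; E by 8.
C wins the runoff.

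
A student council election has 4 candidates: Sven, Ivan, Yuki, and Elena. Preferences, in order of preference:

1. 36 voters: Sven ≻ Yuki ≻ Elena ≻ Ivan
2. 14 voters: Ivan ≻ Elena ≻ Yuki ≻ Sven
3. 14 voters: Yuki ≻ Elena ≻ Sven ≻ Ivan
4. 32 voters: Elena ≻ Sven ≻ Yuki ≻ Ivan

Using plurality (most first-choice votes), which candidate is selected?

Sven

First-place votes: Sven 36, Ivan 14, Yuki 14, Elena 32.
Sven has the most first-place votes.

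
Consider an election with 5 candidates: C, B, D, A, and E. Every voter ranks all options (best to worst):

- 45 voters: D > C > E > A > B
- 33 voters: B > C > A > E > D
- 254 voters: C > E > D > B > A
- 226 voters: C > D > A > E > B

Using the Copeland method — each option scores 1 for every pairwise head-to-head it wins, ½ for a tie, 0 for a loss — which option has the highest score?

C: beats B, D, A, and E → score 4.
B: beats A; loses to C, D, and E → score 1.
D: beats B and A; loses to C and E → score 2.
A: loses to C, B, D, and E → score 0.
E: beats B, D, and A; loses to C → score 3.
C has the best pairwise record.

C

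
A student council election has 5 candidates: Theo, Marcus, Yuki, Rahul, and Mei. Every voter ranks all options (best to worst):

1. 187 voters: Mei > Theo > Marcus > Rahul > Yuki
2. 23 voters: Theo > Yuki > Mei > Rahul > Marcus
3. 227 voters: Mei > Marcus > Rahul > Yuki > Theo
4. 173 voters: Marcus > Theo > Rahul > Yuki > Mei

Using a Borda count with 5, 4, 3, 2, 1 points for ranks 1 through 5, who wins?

Marcus

Theo: 187·4 + 23·5 + 227·1 + 173·4 = 1782
Marcus: 187·3 + 23·1 + 227·4 + 173·5 = 2357
Yuki: 187·1 + 23·4 + 227·2 + 173·2 = 1079
Rahul: 187·2 + 23·2 + 227·3 + 173·3 = 1620
Mei: 187·5 + 23·3 + 227·5 + 173·1 = 2312
Marcus has the highest Borda score (2357).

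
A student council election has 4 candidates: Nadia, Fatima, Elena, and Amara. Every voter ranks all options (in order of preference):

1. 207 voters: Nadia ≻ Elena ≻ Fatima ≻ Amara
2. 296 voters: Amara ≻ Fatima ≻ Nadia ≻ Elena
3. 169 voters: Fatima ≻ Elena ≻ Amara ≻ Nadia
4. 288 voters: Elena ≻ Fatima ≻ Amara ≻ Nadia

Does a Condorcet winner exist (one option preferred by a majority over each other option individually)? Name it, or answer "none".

Checking pairwise contests:
Fatima beats Nadia 753–207.
Elena beats Fatima 495–465.
Nadia beats Elena 503–457.
Fatima beats Amara 664–296.
Every option loses at least one head-to-head, so there is no Condorcet winner.

none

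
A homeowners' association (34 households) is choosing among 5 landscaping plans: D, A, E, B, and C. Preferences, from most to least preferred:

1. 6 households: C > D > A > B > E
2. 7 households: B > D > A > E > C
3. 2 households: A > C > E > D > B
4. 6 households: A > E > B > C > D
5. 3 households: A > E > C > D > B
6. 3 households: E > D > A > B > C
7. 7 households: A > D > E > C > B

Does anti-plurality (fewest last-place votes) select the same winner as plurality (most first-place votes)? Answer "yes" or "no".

yes

Anti-plurality — last-place votes: D 6, A 0, E 6, B 12, C 10. Winner: A.
Plurality — first-place votes: D 0, A 18, E 3, B 7, C 6. Winner: A.
The two methods agree.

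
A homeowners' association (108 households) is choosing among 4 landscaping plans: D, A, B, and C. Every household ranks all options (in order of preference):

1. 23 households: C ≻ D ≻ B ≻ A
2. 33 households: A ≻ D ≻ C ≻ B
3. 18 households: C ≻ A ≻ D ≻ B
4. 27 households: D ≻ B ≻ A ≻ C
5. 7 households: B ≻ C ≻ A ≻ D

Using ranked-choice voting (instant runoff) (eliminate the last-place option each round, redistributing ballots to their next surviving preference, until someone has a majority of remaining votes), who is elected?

A

Round 1: D 27, A 33, B 7, C 41. Eliminate B.
Round 2: D 27, A 33, C 48. Eliminate D.
Round 3: A 60, C 48. A has a majority.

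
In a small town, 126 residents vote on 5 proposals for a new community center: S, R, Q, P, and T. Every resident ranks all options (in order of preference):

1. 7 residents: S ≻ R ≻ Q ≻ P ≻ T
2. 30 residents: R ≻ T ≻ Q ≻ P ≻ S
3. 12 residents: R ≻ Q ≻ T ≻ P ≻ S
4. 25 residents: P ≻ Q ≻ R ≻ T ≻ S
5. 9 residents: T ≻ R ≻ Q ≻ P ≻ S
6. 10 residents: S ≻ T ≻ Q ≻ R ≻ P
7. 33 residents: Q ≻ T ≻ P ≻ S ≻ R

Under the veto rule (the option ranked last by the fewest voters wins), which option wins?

Q

Last-place votes: S 76, R 33, Q 0, P 10, T 7.
Q is ranked last by the fewest voters, so Q wins.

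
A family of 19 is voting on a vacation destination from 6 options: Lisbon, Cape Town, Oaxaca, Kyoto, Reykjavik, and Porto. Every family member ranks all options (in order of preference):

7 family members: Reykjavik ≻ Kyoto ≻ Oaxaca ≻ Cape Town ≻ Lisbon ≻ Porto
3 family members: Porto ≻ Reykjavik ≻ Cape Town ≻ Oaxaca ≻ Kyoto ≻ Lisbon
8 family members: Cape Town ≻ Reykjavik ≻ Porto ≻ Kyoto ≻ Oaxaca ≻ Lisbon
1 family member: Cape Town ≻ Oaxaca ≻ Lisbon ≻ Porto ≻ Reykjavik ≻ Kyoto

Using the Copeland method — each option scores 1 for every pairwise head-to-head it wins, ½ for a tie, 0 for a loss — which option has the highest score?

Reykjavik

Lisbon: loses to Cape Town, Oaxaca, Kyoto, Reykjavik, and Porto → score 0.
Cape Town: beats Lisbon, Oaxaca, Kyoto, and Porto; loses to Reykjavik → score 4.
Oaxaca: beats Lisbon; loses to Cape Town, Kyoto, Reykjavik, and Porto → score 1.
Kyoto: beats Lisbon and Oaxaca; loses to Cape Town, Reykjavik, and Porto → score 2.
Reykjavik: beats Lisbon, Cape Town, Oaxaca, Kyoto, and Porto → score 5.
Porto: beats Lisbon, Oaxaca, and Kyoto; loses to Cape Town and Reykjavik → score 3.
Reykjavik has the best pairwise record.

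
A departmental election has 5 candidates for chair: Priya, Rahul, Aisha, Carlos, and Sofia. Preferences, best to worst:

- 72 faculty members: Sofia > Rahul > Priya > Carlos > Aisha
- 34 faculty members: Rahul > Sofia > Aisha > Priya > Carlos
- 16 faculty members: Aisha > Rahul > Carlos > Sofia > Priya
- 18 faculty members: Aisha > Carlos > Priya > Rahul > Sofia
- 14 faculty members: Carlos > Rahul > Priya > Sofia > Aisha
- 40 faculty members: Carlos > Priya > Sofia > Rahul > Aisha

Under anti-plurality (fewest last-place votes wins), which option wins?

Rahul

Last-place votes: Priya 16, Rahul 0, Aisha 126, Carlos 34, Sofia 18.
Rahul is ranked last by the fewest voters, so Rahul wins.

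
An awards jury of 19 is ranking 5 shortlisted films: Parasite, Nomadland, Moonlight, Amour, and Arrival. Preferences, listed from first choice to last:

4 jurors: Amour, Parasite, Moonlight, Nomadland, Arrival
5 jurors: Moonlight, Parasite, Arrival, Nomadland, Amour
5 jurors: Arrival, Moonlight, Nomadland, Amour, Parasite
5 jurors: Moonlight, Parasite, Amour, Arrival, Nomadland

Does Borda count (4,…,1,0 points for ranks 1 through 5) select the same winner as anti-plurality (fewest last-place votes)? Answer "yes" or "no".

yes

Borda — scores: Parasite 42, Nomadland 19, Moonlight 63, Amour 31, Arrival 35. Winner: Moonlight.
Anti-plurality — last-place votes: Parasite 5, Nomadland 5, Moonlight 0, Amour 5, Arrival 4. Winner: Moonlight.
The two methods agree.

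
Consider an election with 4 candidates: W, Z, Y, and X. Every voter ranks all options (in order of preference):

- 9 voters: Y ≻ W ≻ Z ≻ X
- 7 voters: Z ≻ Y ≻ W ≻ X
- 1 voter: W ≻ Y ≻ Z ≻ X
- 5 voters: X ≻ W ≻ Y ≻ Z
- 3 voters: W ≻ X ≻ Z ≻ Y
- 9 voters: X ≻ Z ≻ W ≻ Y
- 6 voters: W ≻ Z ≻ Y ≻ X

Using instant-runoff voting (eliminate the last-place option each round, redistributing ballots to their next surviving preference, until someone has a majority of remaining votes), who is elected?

Round 1: W 10, Z 7, Y 9, X 14. Eliminate Z.
Round 2: W 10, Y 16, X 14. Eliminate W.
Round 3: Y 23, X 17. Y has a majority.

Y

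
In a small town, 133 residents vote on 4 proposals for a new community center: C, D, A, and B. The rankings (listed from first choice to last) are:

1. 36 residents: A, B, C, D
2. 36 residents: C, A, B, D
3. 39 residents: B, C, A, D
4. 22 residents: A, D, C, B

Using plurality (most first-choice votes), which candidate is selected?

A

First-place votes: C 36, D 0, A 58, B 39.
A has the most first-place votes.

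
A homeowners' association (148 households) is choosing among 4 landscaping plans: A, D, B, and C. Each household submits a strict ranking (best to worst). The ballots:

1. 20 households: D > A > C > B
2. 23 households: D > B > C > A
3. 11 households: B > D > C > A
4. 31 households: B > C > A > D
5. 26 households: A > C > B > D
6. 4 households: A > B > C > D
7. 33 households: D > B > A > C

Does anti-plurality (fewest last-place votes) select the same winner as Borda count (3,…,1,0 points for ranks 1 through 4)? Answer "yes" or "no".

yes

Anti-plurality — last-place votes: A 34, D 61, B 20, C 33. Winner: B.
Borda — scores: A 194, D 250, B 272, C 172. Winner: B.
The two methods agree.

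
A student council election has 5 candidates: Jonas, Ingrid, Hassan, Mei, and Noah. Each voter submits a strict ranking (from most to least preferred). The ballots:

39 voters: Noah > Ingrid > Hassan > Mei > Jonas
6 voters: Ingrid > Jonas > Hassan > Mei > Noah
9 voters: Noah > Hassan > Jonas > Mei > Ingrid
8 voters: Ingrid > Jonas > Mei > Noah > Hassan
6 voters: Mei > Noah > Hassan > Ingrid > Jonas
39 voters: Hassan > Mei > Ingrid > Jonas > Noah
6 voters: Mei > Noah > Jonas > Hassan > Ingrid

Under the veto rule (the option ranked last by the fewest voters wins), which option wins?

Last-place votes: Jonas 45, Ingrid 15, Hassan 8, Mei 0, Noah 45.
Mei is ranked last by the fewest voters, so Mei wins.

Mei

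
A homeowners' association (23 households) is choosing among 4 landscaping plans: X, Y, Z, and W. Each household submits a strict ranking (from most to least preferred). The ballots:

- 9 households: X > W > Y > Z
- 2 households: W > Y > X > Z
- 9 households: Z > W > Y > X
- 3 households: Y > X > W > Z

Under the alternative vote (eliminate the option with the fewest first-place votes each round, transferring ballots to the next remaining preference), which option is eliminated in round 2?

Y

Round 1: X 9, Y 3, Z 9, W 2. Eliminate W.
Round 2: X 9, Y 5, Z 9. Eliminate Y.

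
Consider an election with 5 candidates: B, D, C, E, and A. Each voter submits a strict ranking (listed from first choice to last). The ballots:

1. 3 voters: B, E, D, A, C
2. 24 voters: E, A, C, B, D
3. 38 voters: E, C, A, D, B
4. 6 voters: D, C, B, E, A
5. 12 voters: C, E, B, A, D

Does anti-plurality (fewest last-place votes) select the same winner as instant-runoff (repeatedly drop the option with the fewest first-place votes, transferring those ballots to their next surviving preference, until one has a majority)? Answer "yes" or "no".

Anti-plurality — last-place votes: B 38, D 36, C 3, E 0, A 6. Winner: E.
Instant-runoff — R1 B 3, D 6, C 12, E 62, A 0 (E winner). Winner: E.
The two methods agree.

yes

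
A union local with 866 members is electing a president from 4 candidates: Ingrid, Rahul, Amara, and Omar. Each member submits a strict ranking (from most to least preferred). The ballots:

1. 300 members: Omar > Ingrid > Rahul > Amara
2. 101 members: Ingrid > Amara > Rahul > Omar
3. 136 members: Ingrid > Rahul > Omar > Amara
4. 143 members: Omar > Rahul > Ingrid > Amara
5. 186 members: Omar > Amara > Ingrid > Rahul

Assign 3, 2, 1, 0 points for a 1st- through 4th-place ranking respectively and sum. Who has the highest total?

Ingrid: 300·2 + 101·3 + 136·3 + 143·1 + 186·1 = 1640
Rahul: 300·1 + 101·1 + 136·2 + 143·2 + 186·0 = 959
Amara: 300·0 + 101·2 + 136·0 + 143·0 + 186·2 = 574
Omar: 300·3 + 101·0 + 136·1 + 143·3 + 186·3 = 2023
Omar has the highest Borda score (2023).

Omar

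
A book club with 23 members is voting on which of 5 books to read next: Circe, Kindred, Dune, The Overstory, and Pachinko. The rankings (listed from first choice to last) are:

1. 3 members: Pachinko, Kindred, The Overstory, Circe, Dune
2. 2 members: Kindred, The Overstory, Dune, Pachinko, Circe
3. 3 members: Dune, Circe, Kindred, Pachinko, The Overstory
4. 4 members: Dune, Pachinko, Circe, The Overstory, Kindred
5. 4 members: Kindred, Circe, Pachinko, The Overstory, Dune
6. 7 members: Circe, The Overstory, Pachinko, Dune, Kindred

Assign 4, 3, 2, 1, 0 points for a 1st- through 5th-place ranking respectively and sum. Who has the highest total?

Circe

Circe: 3·1 + 2·0 + 3·3 + 4·2 + 4·3 + 7·4 = 60
Kindred: 3·3 + 2·4 + 3·2 + 4·0 + 4·4 + 7·0 = 39
Dune: 3·0 + 2·2 + 3·4 + 4·4 + 4·0 + 7·1 = 39
The Overstory: 3·2 + 2·3 + 3·0 + 4·1 + 4·1 + 7·3 = 41
Pachinko: 3·4 + 2·1 + 3·1 + 4·3 + 4·2 + 7·2 = 51
Circe has the highest Borda score (60).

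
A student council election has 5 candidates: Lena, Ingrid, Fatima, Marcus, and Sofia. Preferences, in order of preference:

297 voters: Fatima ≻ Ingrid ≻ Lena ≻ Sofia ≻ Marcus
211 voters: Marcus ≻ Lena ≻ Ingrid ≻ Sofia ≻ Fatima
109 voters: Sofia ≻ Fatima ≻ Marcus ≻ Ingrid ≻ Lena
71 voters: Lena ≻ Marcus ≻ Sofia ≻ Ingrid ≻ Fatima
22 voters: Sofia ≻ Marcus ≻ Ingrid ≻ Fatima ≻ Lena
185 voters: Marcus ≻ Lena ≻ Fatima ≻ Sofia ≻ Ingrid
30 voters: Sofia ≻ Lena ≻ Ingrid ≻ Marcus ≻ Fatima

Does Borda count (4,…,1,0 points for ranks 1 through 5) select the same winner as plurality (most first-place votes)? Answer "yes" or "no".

Borda — scores: Lena 2156, Ingrid 1597, Fatima 1907, Marcus 2111, Sofia 1479. Winner: Lena.
Plurality — first-place votes: Lena 71, Ingrid 0, Fatima 297, Marcus 396, Sofia 161. Winner: Marcus.
The two methods disagree.

no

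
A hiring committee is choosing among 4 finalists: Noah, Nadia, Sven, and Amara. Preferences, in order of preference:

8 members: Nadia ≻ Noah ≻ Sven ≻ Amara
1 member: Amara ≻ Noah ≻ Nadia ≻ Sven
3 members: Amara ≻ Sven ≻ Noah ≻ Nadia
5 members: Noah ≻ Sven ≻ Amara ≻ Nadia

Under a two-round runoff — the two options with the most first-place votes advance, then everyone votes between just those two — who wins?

Noah

Round 1 first-place votes: Noah 5, Nadia 8, Sven 0, Amara 4.
Nadia and Noah advance.
Runoff: Nadia is preferred to Noah by 8 voters; Noah by 9.
Noah wins the runoff.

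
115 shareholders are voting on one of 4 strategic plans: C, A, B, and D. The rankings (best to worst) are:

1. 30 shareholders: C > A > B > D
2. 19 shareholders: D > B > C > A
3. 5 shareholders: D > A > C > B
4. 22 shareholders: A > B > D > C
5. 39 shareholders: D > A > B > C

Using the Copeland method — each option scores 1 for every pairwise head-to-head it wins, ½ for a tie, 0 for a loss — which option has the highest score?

D

C: loses to A, B, and D → score 0.
A: beats C and B; loses to D → score 2.
B: beats C; loses to A and D → score 1.
D: beats C, A, and B → score 3.
D has the best pairwise record.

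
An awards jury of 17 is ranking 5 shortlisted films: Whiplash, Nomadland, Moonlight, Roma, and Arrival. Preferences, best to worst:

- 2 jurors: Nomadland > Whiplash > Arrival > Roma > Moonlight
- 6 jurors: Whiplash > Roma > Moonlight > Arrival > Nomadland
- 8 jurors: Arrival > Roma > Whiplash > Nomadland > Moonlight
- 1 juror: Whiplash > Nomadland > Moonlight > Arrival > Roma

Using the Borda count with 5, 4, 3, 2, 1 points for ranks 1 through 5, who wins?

Whiplash: 2·4 + 6·5 + 8·3 + 1·5 = 67
Nomadland: 2·5 + 6·1 + 8·2 + 1·4 = 36
Moonlight: 2·1 + 6·3 + 8·1 + 1·3 = 31
Roma: 2·2 + 6·4 + 8·4 + 1·1 = 61
Arrival: 2·3 + 6·2 + 8·5 + 1·2 = 60
Whiplash has the highest Borda score (67).

Whiplash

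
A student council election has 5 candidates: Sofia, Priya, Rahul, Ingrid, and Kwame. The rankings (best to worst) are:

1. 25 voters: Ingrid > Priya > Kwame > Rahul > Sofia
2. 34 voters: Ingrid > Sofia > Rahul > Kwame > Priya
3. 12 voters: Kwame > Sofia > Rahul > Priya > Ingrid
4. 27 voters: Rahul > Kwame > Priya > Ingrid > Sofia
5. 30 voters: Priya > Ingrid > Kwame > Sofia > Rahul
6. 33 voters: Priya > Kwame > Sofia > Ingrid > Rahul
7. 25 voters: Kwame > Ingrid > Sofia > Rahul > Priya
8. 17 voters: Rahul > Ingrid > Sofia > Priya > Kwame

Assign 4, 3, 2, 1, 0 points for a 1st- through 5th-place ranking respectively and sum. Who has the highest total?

Sofia: 25·0 + 34·3 + 12·3 + 27·0 + 30·1 + 33·2 + 25·2 + 17·2 = 318
Priya: 25·3 + 34·0 + 12·1 + 27·2 + 30·4 + 33·4 + 25·0 + 17·1 = 410
Rahul: 25·1 + 34·2 + 12·2 + 27·4 + 30·0 + 33·0 + 25·1 + 17·4 = 318
Ingrid: 25·4 + 34·4 + 12·0 + 27·1 + 30·3 + 33·1 + 25·3 + 17·3 = 512
Kwame: 25·2 + 34·1 + 12·4 + 27·3 + 30·2 + 33·3 + 25·4 + 17·0 = 472
Ingrid has the highest Borda score (512).

Ingrid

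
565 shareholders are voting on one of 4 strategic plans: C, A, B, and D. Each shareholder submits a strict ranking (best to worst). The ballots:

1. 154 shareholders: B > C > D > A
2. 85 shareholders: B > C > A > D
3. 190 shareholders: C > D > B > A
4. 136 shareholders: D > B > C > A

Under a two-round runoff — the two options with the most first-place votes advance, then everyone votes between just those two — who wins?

B

Round 1 first-place votes: C 190, A 0, B 239, D 136.
B and C advance.
Runoff: B is preferred to C by 375 voters; C by 190.
B wins the runoff.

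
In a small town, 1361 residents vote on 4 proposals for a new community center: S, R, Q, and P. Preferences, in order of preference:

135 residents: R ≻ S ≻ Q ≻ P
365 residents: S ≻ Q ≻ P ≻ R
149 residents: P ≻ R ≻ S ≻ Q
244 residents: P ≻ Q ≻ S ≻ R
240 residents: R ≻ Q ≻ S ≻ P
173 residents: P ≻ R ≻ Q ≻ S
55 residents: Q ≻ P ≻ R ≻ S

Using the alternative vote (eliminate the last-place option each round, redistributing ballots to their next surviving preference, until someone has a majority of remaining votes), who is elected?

Round 1: S 365, R 375, Q 55, P 566. Eliminate Q.
Round 2: S 365, R 375, P 621. Eliminate S.
Round 3: R 375, P 986. P has a majority.

P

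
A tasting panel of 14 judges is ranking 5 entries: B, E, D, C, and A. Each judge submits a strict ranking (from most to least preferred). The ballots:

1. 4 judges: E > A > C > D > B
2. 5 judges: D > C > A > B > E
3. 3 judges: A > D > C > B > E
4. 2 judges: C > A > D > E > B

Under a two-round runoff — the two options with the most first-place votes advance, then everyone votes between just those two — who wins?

D

Round 1 first-place votes: B 0, E 4, D 5, C 2, A 3.
D and E advance.
Runoff: D is preferred to E by 10 voters; E by 4.
D wins the runoff.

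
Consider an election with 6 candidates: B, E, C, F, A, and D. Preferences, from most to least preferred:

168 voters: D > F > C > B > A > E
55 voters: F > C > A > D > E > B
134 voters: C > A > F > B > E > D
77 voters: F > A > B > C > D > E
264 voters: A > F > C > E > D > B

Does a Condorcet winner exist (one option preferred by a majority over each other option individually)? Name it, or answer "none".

none

Checking pairwise contests:
C beats B 621–77.
B beats E 379–319.
F beats C 564–134.
A beats F 398–300.
C beats A 357–341.
E beats D 398–300.
Every option loses at least one head-to-head, so there is no Condorcet winner.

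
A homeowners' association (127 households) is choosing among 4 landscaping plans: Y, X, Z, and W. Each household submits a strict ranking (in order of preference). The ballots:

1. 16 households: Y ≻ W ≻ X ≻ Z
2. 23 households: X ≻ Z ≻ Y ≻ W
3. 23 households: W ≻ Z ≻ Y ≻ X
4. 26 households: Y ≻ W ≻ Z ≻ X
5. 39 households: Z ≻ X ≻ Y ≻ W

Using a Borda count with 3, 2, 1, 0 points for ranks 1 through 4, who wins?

Y: 16·3 + 23·1 + 23·1 + 26·3 + 39·1 = 211
X: 16·1 + 23·3 + 23·0 + 26·0 + 39·2 = 163
Z: 16·0 + 23·2 + 23·2 + 26·1 + 39·3 = 235
W: 16·2 + 23·0 + 23·3 + 26·2 + 39·0 = 153
Z has the highest Borda score (235).

Z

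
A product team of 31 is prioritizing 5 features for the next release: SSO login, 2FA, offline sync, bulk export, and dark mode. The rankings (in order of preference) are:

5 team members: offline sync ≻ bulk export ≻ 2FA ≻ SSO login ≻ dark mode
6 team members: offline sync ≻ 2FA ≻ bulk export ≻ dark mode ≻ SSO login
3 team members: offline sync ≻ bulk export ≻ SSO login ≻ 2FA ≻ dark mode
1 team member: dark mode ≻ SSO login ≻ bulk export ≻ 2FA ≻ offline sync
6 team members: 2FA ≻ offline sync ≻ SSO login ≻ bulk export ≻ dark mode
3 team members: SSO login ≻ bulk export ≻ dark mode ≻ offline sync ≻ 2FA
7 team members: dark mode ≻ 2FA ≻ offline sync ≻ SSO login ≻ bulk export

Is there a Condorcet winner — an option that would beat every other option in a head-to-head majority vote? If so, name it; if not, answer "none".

offline sync

offline sync vs SSO login: 27–4 for offline sync.
offline sync vs 2FA: 17–14 for offline sync.
offline sync vs bulk export: 27–4 for offline sync.
offline sync vs dark mode: 20–11 for offline sync.
offline sync beats every other option head-to-head.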